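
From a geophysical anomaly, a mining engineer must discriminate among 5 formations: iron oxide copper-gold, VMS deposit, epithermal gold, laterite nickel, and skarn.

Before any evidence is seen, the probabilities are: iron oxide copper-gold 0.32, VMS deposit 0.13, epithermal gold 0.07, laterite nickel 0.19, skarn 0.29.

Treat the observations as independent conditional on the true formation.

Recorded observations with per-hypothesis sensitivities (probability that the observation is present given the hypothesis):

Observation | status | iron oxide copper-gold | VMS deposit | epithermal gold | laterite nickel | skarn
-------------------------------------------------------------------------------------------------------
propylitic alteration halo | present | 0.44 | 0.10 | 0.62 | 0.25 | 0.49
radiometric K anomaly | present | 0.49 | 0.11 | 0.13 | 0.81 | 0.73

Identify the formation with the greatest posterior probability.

skarn

For each hypothesis, the unnormalized posterior weight is prior × product of the observation likelihoods:
  iron oxide copper-gold: 0.32 × 0.44 × 0.49 = 0.068992
  VMS deposit: 0.13 × 0.10 × 0.11 = 0.00143
  epithermal gold: 0.07 × 0.62 × 0.13 = 0.005642
  laterite nickel: 0.19 × 0.25 × 0.81 = 0.038475
  skarn: 0.29 × 0.49 × 0.73 = 0.10373
The unnormalized weights sum to 0.21827.
P(iron oxide copper-gold | evidence) ≈ 0.068992 / 0.21827 ≈ 0.316
P(VMS deposit | evidence) ≈ 0.00143 / 0.21827 ≈ 0.007
P(epithermal gold | evidence) ≈ 0.005642 / 0.21827 ≈ 0.026
P(laterite nickel | evidence) ≈ 0.038475 / 0.21827 ≈ 0.176
P(skarn | evidence) ≈ 0.10373 / 0.21827 ≈ 0.475
The largest is 0.475, so skarn is most probable.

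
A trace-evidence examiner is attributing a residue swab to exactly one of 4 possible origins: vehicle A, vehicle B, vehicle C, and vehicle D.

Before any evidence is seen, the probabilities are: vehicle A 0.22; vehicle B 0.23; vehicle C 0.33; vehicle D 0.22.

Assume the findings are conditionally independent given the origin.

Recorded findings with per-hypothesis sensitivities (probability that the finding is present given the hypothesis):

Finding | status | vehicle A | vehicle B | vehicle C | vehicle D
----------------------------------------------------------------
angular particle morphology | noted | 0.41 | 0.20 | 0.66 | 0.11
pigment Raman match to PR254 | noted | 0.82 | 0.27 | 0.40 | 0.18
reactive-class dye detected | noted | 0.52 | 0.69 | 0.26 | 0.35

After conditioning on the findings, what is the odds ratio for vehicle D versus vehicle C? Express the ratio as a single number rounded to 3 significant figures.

Posterior odds equal prior odds times the likelihood ratio; only the two competing hypotheses matter.
  vehicle D: 0.22 × 0.11 × 0.18 × 0.35 = 0.0015246
  vehicle C: 0.33 × 0.66 × 0.40 × 0.26 = 0.022651
Posterior odds = 0.0015246 / 0.022651 ≈ 0.0673.

0.0673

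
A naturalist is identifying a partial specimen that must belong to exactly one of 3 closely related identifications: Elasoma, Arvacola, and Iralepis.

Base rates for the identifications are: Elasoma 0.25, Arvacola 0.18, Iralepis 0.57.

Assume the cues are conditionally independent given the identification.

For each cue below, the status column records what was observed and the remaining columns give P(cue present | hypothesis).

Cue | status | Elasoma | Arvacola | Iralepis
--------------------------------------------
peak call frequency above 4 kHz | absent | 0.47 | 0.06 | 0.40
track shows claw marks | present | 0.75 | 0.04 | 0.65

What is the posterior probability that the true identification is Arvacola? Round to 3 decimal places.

0.021

For each hypothesis, the unnormalized posterior weight is prior × product of the cue likelihoods (using 1 − P(present | H) for each absent cue):
  Elasoma: 0.25 × (1 − 0.47) × 0.75 = 0.099375
  Arvacola: 0.18 × (1 − 0.06) × 0.04 = 0.006768
  Iralepis: 0.57 × (1 − 0.40) × 0.65 = 0.2223
Normalizing constant Z = 0.099375 + 0.006768 + 0.2223 = 0.32844.
P(Arvacola | evidence) = 0.006768 / 0.32844 ≈ 0.021.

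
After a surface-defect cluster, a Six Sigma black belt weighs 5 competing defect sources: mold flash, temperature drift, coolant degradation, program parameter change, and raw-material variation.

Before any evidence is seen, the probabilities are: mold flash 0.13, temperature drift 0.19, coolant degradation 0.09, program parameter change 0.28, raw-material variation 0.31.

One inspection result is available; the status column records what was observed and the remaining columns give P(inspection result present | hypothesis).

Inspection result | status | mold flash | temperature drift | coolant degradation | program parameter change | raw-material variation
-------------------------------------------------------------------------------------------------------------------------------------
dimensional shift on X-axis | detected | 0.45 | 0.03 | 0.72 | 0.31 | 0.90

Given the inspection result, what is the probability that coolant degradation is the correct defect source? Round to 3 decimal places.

0.131

By Bayes' rule, the unnormalized weight for each hypothesis is prior × likelihood:
  mold flash: 0.13 × 0.45 = 0.0585
  temperature drift: 0.19 × 0.03 = 0.0057
  coolant degradation: 0.09 × 0.72 = 0.0648
  program parameter change: 0.28 × 0.31 = 0.0868
  raw-material variation: 0.31 × 0.90 = 0.279
Marginal likelihood of the evidence = 0.4948.
P(coolant degradation | evidence) = 0.0648 / 0.4948 ≈ 0.131.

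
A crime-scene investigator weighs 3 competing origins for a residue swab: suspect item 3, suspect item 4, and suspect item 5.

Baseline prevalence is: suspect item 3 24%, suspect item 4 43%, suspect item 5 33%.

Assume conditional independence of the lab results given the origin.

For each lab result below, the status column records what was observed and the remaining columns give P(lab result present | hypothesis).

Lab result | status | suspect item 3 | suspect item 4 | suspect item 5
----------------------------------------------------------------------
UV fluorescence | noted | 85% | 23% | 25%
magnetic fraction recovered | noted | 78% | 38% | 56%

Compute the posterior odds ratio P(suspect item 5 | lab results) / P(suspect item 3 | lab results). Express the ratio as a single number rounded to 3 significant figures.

The normalizing constant cancels in an odds ratio, so compute prior × likelihood for the two hypotheses only:
  suspect item 5: 0.33 × 0.25 × 0.56 = 0.0462
  suspect item 3: 0.24 × 0.85 × 0.78 = 0.15912
Odds(suspect item 5 : suspect item 3) = 0.0462 / 0.15912 ≈ 0.290.

0.290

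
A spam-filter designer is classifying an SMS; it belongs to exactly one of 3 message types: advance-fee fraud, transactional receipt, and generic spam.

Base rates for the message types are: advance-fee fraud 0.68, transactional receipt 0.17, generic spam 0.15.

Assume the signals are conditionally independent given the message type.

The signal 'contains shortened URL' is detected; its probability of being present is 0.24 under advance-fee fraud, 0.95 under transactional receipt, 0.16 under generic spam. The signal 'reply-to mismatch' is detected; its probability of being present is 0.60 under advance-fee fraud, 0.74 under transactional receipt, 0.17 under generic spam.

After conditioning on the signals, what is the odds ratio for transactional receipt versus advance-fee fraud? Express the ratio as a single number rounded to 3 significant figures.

1.22

Posterior odds equal prior odds times the likelihood ratio; only the two competing hypotheses matter.
  transactional receipt: 0.17 × 0.95 × 0.74 = 0.11951
  advance-fee fraud: 0.68 × 0.24 × 0.60 = 0.09792
Odds(transactional receipt : advance-fee fraud) = 0.11951 / 0.09792 ≈ 1.22.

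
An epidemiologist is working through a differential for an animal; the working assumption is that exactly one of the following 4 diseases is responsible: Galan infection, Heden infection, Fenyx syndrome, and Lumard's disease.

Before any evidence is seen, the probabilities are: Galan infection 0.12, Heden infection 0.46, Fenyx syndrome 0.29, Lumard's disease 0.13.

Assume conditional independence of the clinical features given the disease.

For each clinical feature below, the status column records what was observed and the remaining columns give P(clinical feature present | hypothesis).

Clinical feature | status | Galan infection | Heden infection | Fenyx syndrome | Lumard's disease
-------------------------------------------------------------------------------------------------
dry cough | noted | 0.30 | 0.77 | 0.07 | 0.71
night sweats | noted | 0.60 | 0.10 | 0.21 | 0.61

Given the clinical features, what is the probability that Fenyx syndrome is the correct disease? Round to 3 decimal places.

0.036

Multiply each prior by the joint likelihood of the clinical feature pattern:
  Galan infection: 0.12 × 0.30 × 0.60 = 0.0216
  Heden infection: 0.46 × 0.77 × 0.10 = 0.03542
  Fenyx syndrome: 0.29 × 0.07 × 0.21 = 0.004263
  Lumard's disease: 0.13 × 0.71 × 0.61 = 0.056303
Normalizing constant Z = 0.0216 + 0.03542 + 0.004263 + 0.056303 = 0.11759.
P(Fenyx syndrome | evidence) = 0.004263 / 0.11759 ≈ 0.036.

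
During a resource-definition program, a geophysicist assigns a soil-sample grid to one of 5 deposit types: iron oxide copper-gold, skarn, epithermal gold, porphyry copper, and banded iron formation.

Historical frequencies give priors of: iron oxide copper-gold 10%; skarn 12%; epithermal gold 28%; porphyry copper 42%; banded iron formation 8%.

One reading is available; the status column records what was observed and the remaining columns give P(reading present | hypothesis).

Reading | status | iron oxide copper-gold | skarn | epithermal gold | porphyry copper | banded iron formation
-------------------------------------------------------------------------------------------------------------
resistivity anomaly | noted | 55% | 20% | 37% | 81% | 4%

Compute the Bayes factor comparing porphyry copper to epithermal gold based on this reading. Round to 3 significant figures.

2.19

The Bayes factor is the ratio of the two likelihoods.
  porphyry copper: 0.81
  epithermal gold: 0.37
Bayes factor = 0.81 / 0.37 ≈ 2.19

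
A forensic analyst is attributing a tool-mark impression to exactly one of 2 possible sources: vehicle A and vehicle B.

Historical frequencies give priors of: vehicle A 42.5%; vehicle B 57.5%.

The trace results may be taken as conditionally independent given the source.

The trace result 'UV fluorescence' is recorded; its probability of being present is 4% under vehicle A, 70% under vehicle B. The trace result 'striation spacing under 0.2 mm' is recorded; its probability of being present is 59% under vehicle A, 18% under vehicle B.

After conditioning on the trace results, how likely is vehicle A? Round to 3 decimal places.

By Bayes' rule with conditional independence, the unnormalized weight for each hypothesis is prior × ∏ likelihoods:
  vehicle A: 0.425 × 0.04 × 0.59 = 0.01003
  vehicle B: 0.575 × 0.70 × 0.18 = 0.07245
Marginal likelihood of the evidence = 0.08248.
P(vehicle A | evidence) = 0.01003 / 0.08248 ≈ 0.122.

0.122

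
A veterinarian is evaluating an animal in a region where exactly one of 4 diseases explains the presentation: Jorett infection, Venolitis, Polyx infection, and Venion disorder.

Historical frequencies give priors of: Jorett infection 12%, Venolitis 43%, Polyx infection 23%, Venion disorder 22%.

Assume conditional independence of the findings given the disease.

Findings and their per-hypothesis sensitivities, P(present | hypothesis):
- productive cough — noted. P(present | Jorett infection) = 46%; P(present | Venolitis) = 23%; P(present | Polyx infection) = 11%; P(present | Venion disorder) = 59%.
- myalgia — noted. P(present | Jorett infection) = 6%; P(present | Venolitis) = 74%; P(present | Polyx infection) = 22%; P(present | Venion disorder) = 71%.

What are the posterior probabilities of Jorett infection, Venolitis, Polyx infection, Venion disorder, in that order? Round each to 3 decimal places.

0.019, 0.420, 0.032, 0.529

For each hypothesis, the unnormalized posterior weight is prior × product of the finding likelihoods:
  Jorett infection: 0.12 × 0.46 × 0.06 = 0.003312
  Venolitis: 0.43 × 0.23 × 0.74 = 0.073186
  Polyx infection: 0.23 × 0.11 × 0.22 = 0.005566
  Venion disorder: 0.22 × 0.59 × 0.71 = 0.092158
Normalizing constant Z = 0.003312 + 0.073186 + 0.005566 + 0.092158 = 0.17422.
P(Jorett infection | evidence) = 0.003312 / 0.17422 ≈ 0.019
P(Venolitis | evidence) = 0.073186 / 0.17422 ≈ 0.420
P(Polyx infection | evidence) = 0.005566 / 0.17422 ≈ 0.032
P(Venion disorder | evidence) = 0.092158 / 0.17422 ≈ 0.529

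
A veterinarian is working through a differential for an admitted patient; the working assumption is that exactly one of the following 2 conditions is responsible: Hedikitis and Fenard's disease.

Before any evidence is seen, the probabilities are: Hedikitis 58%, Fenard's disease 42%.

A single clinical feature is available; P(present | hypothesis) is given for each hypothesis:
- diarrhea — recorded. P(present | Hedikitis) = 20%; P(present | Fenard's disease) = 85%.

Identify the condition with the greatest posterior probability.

Fenard's disease

For each hypothesis, the unnormalized posterior weight is prior × likelihood:
  Hedikitis: 0.58 × 0.20 = 0.116
  Fenard's disease: 0.42 × 0.85 = 0.357
Marginal likelihood of the evidence = 0.473.
P(Hedikitis | evidence) ≈ 0.116 / 0.473 ≈ 0.245
P(Fenard's disease | evidence) ≈ 0.357 / 0.473 ≈ 0.755
The largest is 0.755, so Fenard's disease is most probable.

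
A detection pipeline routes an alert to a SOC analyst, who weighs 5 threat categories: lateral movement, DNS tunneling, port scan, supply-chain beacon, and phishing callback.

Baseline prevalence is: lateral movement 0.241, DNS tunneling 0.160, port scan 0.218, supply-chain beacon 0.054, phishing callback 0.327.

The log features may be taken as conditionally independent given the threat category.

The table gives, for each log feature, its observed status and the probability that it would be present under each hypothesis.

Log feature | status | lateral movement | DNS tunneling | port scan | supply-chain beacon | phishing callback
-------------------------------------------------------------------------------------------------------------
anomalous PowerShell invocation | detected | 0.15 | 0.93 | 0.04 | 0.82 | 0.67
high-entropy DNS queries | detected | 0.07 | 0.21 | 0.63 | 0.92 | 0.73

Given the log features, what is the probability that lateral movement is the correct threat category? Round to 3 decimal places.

0.011

For each hypothesis, the unnormalized posterior weight is prior × product of the log feature likelihoods:
  lateral movement: 0.241 × 0.15 × 0.07 = 0.0025305
  DNS tunneling: 0.160 × 0.93 × 0.21 = 0.031248
  port scan: 0.218 × 0.04 × 0.63 = 0.0054936
  supply-chain beacon: 0.054 × 0.82 × 0.92 = 0.040738
  phishing callback: 0.327 × 0.67 × 0.73 = 0.15994
Marginal likelihood of the evidence = 0.23995.
P(lateral movement | evidence) = 0.0025305 / 0.23995 ≈ 0.011.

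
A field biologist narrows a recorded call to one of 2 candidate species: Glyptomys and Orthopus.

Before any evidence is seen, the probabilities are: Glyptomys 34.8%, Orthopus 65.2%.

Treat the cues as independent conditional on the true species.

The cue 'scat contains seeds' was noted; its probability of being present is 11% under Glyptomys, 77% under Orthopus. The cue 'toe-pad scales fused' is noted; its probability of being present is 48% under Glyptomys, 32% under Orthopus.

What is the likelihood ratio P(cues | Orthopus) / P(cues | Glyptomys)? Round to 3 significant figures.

4.67

Joint likelihood of the cue pattern under each hypothesis:
  Orthopus: 0.77 × 0.32 = 0.2464
  Glyptomys: 0.11 × 0.48 = 0.0528
Bayes factor = 0.2464 / 0.0528 ≈ 4.67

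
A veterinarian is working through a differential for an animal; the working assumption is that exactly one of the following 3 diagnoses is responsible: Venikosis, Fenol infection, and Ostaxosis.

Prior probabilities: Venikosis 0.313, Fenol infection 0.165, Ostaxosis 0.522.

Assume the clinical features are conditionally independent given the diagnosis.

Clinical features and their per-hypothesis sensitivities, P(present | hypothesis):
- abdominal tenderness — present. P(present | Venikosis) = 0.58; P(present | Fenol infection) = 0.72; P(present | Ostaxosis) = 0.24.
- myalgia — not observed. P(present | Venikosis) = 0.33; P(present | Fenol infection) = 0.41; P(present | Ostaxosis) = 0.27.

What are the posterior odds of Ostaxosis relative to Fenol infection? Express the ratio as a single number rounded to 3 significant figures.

Unnormalized posterior weight (prior times the clinical feature likelihoods) for each of the two hypotheses (using 1 − P(present | H) for each absent clinical feature):
  Ostaxosis: 0.522 × 0.24 × (1 − 0.27) = 0.091454
  Fenol infection: 0.165 × 0.72 × (1 − 0.41) = 0.070092
Posterior odds = 0.091454 / 0.070092 ≈ 1.30.

1.30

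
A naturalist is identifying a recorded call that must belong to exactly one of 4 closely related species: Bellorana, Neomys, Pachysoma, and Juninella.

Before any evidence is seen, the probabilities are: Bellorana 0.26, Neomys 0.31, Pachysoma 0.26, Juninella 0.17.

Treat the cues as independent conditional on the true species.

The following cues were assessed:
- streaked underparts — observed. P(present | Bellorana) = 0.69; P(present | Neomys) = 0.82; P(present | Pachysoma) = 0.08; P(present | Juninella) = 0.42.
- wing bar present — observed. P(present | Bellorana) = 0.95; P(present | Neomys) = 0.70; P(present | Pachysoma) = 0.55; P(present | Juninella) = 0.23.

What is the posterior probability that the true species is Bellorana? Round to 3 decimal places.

By Bayes' rule with conditional independence, the unnormalized weight for each hypothesis is prior × ∏ likelihoods:
  Bellorana: 0.26 × 0.69 × 0.95 = 0.17043
  Neomys: 0.31 × 0.82 × 0.70 = 0.17794
  Pachysoma: 0.26 × 0.08 × 0.55 = 0.01144
  Juninella: 0.17 × 0.42 × 0.23 = 0.016422
The unnormalized weights sum to 0.37623.
P(Bellorana | evidence) = 0.17043 / 0.37623 ≈ 0.453.

0.453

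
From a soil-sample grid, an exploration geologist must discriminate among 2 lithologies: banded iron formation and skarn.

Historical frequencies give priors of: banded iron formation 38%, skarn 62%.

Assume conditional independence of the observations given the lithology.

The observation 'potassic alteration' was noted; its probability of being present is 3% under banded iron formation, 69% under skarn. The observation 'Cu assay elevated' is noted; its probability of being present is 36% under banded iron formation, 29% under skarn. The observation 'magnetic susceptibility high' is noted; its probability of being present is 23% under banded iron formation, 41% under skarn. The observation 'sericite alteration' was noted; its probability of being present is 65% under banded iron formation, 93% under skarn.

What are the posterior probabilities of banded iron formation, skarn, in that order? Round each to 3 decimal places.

0.013, 0.987

For each hypothesis, the unnormalized posterior weight is prior × product of the observation likelihoods:
  banded iron formation: 0.38 × 0.03 × 0.36 × 0.23 × 0.65 = 0.00061355
  skarn: 0.62 × 0.69 × 0.29 × 0.41 × 0.93 = 0.047305
Normalizing constant Z = 0.00061355 + 0.047305 = 0.047918.
P(banded iron formation | evidence) = 0.00061355 / 0.047918 ≈ 0.013
P(skarn | evidence) = 0.047305 / 0.047918 ≈ 0.987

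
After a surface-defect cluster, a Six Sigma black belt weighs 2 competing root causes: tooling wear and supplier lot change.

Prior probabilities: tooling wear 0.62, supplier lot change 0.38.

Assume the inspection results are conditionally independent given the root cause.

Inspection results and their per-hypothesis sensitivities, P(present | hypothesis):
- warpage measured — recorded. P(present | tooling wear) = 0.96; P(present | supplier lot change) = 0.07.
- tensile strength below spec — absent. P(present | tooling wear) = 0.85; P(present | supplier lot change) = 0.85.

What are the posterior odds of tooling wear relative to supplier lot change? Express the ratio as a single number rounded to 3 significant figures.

22.4

Unnormalized posterior weight (prior times the inspection result likelihoods) for each of the two hypotheses (using 1 − P(present | H) for each absent inspection result):
  tooling wear: 0.62 × 0.96 × (1 − 0.85) = 0.08928
  supplier lot change: 0.38 × 0.07 × (1 − 0.85) = 0.00399
Posterior odds = 0.08928 / 0.00399 ≈ 22.4.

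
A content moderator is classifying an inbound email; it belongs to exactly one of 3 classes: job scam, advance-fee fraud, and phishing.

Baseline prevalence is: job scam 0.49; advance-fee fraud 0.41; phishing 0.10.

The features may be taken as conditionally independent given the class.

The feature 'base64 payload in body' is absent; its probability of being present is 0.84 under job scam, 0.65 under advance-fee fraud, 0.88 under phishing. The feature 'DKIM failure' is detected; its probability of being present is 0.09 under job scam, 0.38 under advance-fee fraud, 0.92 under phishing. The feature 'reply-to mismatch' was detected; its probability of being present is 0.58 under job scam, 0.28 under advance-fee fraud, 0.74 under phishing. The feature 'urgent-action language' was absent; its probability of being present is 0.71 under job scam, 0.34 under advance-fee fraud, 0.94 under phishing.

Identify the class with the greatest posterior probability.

advance-fee fraud

For each hypothesis, the unnormalized posterior weight is prior × product of the feature likelihoods (using 1 − P(present | H) for each absent feature):
  job scam: 0.49 × (1 − 0.84) × 0.09 × 0.58 × (1 − 0.71) = 0.0011868
  advance-fee fraud: 0.41 × (1 − 0.65) × 0.38 × 0.28 × (1 − 0.34) = 0.010077
  phishing: 0.10 × (1 − 0.88) × 0.92 × 0.74 × (1 − 0.94) = 0.00049018
Normalizing constant Z = 0.0011868 + 0.010077 + 0.00049018 = 0.011754.
P(job scam | evidence) ≈ 0.0011868 / 0.011754 ≈ 0.101
P(advance-fee fraud | evidence) ≈ 0.010077 / 0.011754 ≈ 0.857
P(phishing | evidence) ≈ 0.00049018 / 0.011754 ≈ 0.042
The largest is 0.857, so advance-fee fraud is most probable.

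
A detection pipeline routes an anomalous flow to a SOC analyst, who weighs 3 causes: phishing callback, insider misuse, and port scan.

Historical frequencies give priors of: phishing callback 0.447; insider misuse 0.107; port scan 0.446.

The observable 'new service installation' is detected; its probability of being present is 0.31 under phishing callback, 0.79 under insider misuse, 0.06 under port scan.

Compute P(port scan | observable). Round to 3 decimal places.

Multiply each prior by the likelihood of the observable:
  phishing callback: 0.447 × 0.31 = 0.13857
  insider misuse: 0.107 × 0.79 = 0.08453
  port scan: 0.446 × 0.06 = 0.02676
Normalizing constant Z = 0.13857 + 0.08453 + 0.02676 = 0.24986.
P(port scan | evidence) = 0.02676 / 0.24986 ≈ 0.107.

0.107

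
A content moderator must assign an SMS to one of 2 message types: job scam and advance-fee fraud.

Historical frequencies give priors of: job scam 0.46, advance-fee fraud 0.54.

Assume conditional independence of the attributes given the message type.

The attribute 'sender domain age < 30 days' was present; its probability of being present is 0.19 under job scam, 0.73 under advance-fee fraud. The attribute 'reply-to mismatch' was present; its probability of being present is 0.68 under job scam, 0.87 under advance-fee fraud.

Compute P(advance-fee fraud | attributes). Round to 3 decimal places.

0.852

For each hypothesis, the unnormalized posterior weight is prior × product of the attribute likelihoods:
  job scam: 0.46 × 0.19 × 0.68 = 0.059432
  advance-fee fraud: 0.54 × 0.73 × 0.87 = 0.34295
Marginal likelihood of the evidence = 0.40239.
P(advance-fee fraud | evidence) = 0.34295 / 0.40239 ≈ 0.852.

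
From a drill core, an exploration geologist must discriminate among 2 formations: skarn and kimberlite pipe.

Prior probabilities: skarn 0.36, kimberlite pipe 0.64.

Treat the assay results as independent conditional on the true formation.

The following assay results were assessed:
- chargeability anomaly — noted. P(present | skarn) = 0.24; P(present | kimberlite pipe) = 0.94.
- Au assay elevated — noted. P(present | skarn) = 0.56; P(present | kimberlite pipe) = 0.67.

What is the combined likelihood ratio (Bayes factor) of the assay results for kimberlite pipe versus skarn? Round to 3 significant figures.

Joint likelihood of the assay result pattern under each hypothesis:
  kimberlite pipe: 0.94 × 0.67 = 0.6298
  skarn: 0.24 × 0.56 = 0.1344
Bayes factor = 0.6298 / 0.1344 ≈ 4.69

4.69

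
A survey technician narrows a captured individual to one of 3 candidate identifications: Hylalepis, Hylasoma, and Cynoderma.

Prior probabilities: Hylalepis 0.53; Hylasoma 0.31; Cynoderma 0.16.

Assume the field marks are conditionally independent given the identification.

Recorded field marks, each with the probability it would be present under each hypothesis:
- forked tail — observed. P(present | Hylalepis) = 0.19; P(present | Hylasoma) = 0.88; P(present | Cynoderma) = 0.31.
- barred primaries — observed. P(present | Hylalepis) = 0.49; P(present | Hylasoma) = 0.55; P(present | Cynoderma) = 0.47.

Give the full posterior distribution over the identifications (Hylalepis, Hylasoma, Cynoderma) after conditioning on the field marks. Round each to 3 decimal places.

By Bayes' rule with conditional independence, the unnormalized weight for each hypothesis is prior × ∏ likelihoods:
  Hylalepis: 0.53 × 0.19 × 0.49 = 0.049343
  Hylasoma: 0.31 × 0.88 × 0.55 = 0.15004
  Cynoderma: 0.16 × 0.31 × 0.47 = 0.023312
Normalizing constant Z = 0.049343 + 0.15004 + 0.023312 = 0.2227.
P(Hylalepis | evidence) = 0.049343 / 0.2227 ≈ 0.222
P(Hylasoma | evidence) = 0.15004 / 0.2227 ≈ 0.674
P(Cynoderma | evidence) = 0.023312 / 0.2227 ≈ 0.105

0.222, 0.674, 0.105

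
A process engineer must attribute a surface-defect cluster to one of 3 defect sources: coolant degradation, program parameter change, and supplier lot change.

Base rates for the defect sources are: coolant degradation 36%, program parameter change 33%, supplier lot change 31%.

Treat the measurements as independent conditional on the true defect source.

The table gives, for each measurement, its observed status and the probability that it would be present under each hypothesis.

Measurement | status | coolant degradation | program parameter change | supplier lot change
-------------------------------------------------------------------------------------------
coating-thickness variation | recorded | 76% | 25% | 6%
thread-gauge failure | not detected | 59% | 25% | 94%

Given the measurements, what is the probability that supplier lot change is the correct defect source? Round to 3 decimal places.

For each hypothesis, the unnormalized posterior weight is prior × product of the measurement likelihoods (using 1 − P(present | H) for each absent measurement):
  coolant degradation: 0.36 × 0.76 × (1 − 0.59) = 0.11218
  program parameter change: 0.33 × 0.25 × (1 − 0.25) = 0.061875
  supplier lot change: 0.31 × 0.06 × (1 − 0.94) = 0.001116
Marginal likelihood of the evidence = 0.17517.
P(supplier lot change | evidence) = 0.001116 / 0.17517 ≈ 0.006.

0.006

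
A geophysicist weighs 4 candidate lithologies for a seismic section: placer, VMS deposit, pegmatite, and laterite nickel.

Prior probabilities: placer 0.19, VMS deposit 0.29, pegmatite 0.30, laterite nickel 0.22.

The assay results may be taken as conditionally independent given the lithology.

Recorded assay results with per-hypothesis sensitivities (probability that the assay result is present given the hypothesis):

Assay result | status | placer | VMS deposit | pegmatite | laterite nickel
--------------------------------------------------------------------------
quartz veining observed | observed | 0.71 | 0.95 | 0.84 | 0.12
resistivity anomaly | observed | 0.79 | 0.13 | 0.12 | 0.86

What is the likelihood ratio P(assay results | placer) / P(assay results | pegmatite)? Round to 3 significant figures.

Take the product of per-assay result likelihoods under each hypothesis, then divide.
  placer: 0.71 × 0.79 = 0.5609
  pegmatite: 0.84 × 0.12 = 0.1008
Bayes factor = 0.5609 / 0.1008 ≈ 5.56

5.56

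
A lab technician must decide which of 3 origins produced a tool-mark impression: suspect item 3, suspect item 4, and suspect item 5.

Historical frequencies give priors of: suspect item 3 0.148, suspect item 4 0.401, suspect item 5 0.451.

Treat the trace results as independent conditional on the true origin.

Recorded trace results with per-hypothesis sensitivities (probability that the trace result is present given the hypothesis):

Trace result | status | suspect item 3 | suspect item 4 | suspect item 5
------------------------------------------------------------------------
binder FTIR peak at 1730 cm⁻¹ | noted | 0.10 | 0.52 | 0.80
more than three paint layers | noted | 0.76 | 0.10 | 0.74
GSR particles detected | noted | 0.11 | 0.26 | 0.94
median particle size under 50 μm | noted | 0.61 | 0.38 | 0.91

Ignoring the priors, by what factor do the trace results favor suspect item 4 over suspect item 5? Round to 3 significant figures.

0.0101

The Bayes factor is the ratio of the joint likelihoods of the trace result pattern under the two hypotheses.
  suspect item 4: 0.52 × 0.10 × 0.26 × 0.38 = 0.0051376
  suspect item 5: 0.80 × 0.74 × 0.94 × 0.91 = 0.5064
Bayes factor = 0.0051376 / 0.5064 ≈ 0.0101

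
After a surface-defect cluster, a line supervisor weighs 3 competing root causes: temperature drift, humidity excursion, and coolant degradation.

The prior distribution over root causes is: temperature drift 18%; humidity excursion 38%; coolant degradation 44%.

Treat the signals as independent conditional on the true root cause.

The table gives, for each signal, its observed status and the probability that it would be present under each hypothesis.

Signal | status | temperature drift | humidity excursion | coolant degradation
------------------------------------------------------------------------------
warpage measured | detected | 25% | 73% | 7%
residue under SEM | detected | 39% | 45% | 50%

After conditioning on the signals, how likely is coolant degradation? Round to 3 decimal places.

0.098

Multiply each prior by the joint likelihood of the signal pattern:
  temperature drift: 0.18 × 0.25 × 0.39 = 0.01755
  humidity excursion: 0.38 × 0.73 × 0.45 = 0.12483
  coolant degradation: 0.44 × 0.07 × 0.50 = 0.0154
The unnormalized weights sum to 0.15778.
P(coolant degradation | evidence) = 0.0154 / 0.15778 ≈ 0.098.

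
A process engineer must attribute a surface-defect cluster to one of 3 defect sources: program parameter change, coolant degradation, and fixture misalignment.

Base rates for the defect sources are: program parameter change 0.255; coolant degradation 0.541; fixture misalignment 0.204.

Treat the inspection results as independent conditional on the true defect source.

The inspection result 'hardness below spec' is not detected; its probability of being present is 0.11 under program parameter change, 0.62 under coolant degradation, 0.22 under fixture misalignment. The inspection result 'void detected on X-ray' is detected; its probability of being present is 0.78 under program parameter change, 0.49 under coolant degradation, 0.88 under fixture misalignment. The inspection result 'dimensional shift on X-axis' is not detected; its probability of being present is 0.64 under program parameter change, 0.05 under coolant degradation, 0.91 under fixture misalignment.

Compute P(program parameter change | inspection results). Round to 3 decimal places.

Multiply each prior by the joint likelihood of the inspection result pattern (using 1 − P(present | H) for each absent inspection result):
  program parameter change: 0.255 × (1 − 0.11) × 0.78 × (1 − 0.64) = 0.063728
  coolant degradation: 0.541 × (1 − 0.62) × 0.49 × (1 − 0.05) = 0.095697
  fixture misalignment: 0.204 × (1 − 0.22) × 0.88 × (1 − 0.91) = 0.012602
Normalizing constant Z = 0.063728 + 0.095697 + 0.012602 = 0.17203.
P(program parameter change | evidence) = 0.063728 / 0.17203 ≈ 0.370.

0.370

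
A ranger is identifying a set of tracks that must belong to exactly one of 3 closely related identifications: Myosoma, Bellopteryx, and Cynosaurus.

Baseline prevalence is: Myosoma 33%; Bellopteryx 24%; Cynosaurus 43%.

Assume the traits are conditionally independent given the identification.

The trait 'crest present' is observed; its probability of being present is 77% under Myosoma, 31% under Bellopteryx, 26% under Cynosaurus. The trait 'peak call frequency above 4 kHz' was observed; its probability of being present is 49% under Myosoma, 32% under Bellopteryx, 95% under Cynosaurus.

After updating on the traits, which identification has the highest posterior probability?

Multiply each prior by the joint likelihood of the trait pattern:
  Myosoma: 0.33 × 0.77 × 0.49 = 0.12451
  Bellopteryx: 0.24 × 0.31 × 0.32 = 0.023808
  Cynosaurus: 0.43 × 0.26 × 0.95 = 0.10621
The unnormalized weights sum to 0.25453.
P(Myosoma | evidence) ≈ 0.12451 / 0.25453 ≈ 0.489
P(Bellopteryx | evidence) ≈ 0.023808 / 0.25453 ≈ 0.094
P(Cynosaurus | evidence) ≈ 0.10621 / 0.25453 ≈ 0.417
The largest is 0.489, so Myosoma is most probable.

Myosoma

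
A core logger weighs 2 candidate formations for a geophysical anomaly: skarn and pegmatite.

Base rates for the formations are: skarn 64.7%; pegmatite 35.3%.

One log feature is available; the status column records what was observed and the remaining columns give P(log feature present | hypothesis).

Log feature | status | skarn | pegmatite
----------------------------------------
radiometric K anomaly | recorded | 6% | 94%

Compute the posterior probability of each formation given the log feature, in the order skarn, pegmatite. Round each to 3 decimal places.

By Bayes' rule, the unnormalized weight for each hypothesis is prior × likelihood:
  skarn: 0.647 × 0.06 = 0.03882
  pegmatite: 0.353 × 0.94 = 0.33182
The unnormalized weights sum to 0.37064.
P(skarn | evidence) = 0.03882 / 0.37064 ≈ 0.105
P(pegmatite | evidence) = 0.33182 / 0.37064 ≈ 0.895

0.105, 0.895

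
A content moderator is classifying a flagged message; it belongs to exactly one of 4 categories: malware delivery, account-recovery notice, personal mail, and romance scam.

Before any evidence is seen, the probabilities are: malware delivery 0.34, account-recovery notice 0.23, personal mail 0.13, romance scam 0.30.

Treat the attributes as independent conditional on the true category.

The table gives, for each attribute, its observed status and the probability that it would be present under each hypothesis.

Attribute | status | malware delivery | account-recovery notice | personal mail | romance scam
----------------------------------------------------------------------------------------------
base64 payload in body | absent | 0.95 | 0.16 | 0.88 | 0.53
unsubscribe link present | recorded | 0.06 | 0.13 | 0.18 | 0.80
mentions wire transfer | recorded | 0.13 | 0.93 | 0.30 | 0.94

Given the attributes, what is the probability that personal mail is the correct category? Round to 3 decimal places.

0.006

For each hypothesis, the unnormalized posterior weight is prior × product of the attribute likelihoods (using 1 − P(present | H) for each absent attribute):
  malware delivery: 0.34 × (1 − 0.95) × 0.06 × 0.13 = 0.0001326
  account-recovery notice: 0.23 × (1 − 0.16) × 0.13 × 0.93 = 0.023358
  personal mail: 0.13 × (1 − 0.88) × 0.18 × 0.30 = 0.0008424
  romance scam: 0.30 × (1 − 0.53) × 0.80 × 0.94 = 0.10603
Normalizing constant Z = 0.0001326 + 0.023358 + 0.0008424 + 0.10603 = 0.13036.
P(personal mail | evidence) = 0.0008424 / 0.13036 ≈ 0.006.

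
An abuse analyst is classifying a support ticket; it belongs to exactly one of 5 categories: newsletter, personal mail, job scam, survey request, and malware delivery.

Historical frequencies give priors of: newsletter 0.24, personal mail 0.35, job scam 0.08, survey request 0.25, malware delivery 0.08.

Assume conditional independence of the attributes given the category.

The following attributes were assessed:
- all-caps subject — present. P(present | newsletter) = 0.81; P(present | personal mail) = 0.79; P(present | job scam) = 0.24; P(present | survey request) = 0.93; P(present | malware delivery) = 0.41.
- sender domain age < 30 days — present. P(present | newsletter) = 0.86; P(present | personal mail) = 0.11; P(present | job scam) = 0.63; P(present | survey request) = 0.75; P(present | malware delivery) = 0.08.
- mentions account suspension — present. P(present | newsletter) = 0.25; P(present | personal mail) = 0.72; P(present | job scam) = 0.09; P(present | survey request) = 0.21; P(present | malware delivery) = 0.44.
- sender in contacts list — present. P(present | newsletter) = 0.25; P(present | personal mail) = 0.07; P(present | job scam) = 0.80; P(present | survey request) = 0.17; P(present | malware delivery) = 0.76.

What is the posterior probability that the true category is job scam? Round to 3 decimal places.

0.044

Multiply each prior by the joint likelihood of the attribute pattern:
  newsletter: 0.24 × 0.81 × 0.86 × 0.25 × 0.25 = 0.010449
  personal mail: 0.35 × 0.79 × 0.11 × 0.72 × 0.07 = 0.0015329
  job scam: 0.08 × 0.24 × 0.63 × 0.09 × 0.80 = 0.00087091
  survey request: 0.25 × 0.93 × 0.75 × 0.21 × 0.17 = 0.0062252
  malware delivery: 0.08 × 0.41 × 0.08 × 0.44 × 0.76 = 0.00087747
Marginal likelihood of the evidence = 0.019955.
P(job scam | evidence) = 0.00087091 / 0.019955 ≈ 0.044.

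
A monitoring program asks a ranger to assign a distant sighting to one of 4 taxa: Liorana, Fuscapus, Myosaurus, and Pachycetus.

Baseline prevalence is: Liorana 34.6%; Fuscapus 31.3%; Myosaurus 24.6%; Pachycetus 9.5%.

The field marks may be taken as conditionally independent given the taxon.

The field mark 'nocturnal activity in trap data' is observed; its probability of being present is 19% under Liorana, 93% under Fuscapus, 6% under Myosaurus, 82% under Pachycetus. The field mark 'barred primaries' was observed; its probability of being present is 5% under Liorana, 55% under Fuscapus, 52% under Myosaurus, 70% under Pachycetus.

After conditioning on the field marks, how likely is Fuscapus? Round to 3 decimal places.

By Bayes' rule with conditional independence, the unnormalized weight for each hypothesis is prior × ∏ likelihoods:
  Liorana: 0.346 × 0.19 × 0.05 = 0.003287
  Fuscapus: 0.313 × 0.93 × 0.55 = 0.1601
  Myosaurus: 0.246 × 0.06 × 0.52 = 0.0076752
  Pachycetus: 0.095 × 0.82 × 0.70 = 0.05453
Marginal likelihood of the evidence = 0.22559.
P(Fuscapus | evidence) = 0.1601 / 0.22559 ≈ 0.710.

0.710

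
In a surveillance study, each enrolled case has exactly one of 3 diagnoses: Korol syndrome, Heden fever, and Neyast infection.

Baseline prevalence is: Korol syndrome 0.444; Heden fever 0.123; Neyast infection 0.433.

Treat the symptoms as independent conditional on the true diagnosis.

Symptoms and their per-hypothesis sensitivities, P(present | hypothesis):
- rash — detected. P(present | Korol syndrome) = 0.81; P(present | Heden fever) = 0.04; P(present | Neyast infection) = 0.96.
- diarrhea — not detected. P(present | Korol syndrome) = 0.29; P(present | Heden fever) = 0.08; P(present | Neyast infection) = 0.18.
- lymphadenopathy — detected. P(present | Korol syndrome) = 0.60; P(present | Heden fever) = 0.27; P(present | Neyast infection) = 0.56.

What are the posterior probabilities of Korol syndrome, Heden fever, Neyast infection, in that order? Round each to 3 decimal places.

0.444, 0.004, 0.553

For each hypothesis, the unnormalized posterior weight is prior × product of the symptom likelihoods (using 1 − P(present | H) for each absent symptom):
  Korol syndrome: 0.444 × 0.81 × (1 − 0.29) × 0.60 = 0.15321
  Heden fever: 0.123 × 0.04 × (1 − 0.08) × 0.27 = 0.0012221
  Neyast infection: 0.433 × 0.96 × (1 − 0.18) × 0.56 = 0.19088
Normalizing constant Z = 0.15321 + 0.0012221 + 0.19088 = 0.34531.
P(Korol syndrome | evidence) = 0.15321 / 0.34531 ≈ 0.444
P(Heden fever | evidence) = 0.0012221 / 0.34531 ≈ 0.004
P(Neyast infection | evidence) = 0.19088 / 0.34531 ≈ 0.553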